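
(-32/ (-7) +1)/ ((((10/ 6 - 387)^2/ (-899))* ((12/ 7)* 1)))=-105183/ 5345344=-0.02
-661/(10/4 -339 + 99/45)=6610/3343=1.98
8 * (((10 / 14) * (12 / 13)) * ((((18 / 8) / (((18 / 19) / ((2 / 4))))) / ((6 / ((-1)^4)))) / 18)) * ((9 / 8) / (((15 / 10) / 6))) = 0.26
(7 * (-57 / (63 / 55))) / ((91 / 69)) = -24035 / 91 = -264.12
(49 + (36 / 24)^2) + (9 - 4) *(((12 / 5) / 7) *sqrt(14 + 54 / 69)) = 57.84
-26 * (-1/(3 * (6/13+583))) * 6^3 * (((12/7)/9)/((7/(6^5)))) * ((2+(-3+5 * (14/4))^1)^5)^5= 11310003254066049534573185163850060977437793/6089359360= 1857338774971896146160963000000000.00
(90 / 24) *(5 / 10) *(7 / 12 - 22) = -1285 / 32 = -40.16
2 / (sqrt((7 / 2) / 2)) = 4*sqrt(7) / 7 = 1.51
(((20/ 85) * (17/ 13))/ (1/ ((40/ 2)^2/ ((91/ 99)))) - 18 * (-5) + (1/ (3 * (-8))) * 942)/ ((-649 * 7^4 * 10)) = -873749/ 73736342680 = -0.00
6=6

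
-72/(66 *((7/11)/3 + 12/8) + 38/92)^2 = -16928/3024121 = -0.01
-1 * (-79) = 79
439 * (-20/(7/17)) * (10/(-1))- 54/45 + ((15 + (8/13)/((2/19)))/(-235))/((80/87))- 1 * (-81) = 364927796801/1710800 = 213308.27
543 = 543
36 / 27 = 4 / 3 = 1.33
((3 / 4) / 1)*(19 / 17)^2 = 1083 / 1156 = 0.94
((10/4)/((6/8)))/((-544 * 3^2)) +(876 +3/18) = 876.17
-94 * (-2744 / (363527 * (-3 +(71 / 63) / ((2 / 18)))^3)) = 11059006 / 5680109375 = 0.00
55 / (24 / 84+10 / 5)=385 / 16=24.06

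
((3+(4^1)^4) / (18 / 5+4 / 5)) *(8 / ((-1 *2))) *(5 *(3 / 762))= -6475 / 1397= -4.63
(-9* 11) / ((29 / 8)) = -792 / 29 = -27.31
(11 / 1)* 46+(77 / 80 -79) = 34237 / 80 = 427.96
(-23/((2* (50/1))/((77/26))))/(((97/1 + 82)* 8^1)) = -1771/3723200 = -0.00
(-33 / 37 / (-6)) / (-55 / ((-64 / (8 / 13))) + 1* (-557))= -572 / 2141301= -0.00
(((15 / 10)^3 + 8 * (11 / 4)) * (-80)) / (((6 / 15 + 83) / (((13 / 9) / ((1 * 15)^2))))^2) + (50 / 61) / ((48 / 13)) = 617946286243 / 2783761178760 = 0.22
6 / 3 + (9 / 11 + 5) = 86 / 11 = 7.82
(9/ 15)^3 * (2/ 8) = 27/ 500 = 0.05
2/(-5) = -2/5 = -0.40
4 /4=1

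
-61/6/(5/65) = -793/6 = -132.17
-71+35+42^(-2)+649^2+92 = 743097349 / 1764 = 421257.00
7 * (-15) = -105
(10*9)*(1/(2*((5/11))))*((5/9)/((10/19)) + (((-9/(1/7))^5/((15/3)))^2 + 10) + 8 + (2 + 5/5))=195016197792594697277/50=3900323955851893945.54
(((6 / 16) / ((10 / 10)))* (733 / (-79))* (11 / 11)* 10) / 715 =-2199 / 45188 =-0.05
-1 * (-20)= 20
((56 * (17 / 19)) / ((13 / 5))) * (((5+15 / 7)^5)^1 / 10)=21250000000 / 593047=35831.90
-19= -19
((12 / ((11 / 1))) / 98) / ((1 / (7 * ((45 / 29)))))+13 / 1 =29299 / 2233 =13.12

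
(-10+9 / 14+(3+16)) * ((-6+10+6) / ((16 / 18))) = 6075 / 56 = 108.48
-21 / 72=-7 / 24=-0.29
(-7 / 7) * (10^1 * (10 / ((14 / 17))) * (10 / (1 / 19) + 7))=-167450 / 7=-23921.43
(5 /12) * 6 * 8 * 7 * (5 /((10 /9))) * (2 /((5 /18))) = 4536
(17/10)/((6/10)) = 17/6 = 2.83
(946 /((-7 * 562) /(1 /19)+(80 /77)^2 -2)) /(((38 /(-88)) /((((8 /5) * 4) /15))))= 1974309568 /157880912775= 0.01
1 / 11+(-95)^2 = 99276 / 11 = 9025.09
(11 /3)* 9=33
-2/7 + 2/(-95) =-204/665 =-0.31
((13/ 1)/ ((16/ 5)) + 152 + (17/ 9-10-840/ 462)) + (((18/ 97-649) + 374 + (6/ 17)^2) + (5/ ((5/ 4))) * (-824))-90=-156061329821/ 44404272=-3514.56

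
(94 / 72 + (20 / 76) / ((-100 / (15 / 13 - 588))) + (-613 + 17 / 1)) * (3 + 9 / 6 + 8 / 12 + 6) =-883443709 / 133380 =-6623.51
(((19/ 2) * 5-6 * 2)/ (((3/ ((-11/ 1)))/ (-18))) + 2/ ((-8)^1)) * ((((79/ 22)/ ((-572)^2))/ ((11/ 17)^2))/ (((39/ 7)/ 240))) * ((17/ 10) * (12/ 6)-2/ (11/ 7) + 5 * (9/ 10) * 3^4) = 60398529520203/ 62273912272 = 969.88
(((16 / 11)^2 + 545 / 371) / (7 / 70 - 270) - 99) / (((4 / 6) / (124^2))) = -276687951798264 / 121160809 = -2283642.33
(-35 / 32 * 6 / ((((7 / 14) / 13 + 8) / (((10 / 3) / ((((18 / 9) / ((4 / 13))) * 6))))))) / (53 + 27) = -0.00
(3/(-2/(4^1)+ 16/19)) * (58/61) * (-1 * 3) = -19836/793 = -25.01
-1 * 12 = -12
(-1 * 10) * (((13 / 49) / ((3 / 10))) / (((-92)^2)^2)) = -0.00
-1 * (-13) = 13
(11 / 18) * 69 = 253 / 6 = 42.17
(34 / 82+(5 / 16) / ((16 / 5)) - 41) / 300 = -141653 / 1049600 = -0.13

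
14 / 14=1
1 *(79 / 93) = 79 / 93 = 0.85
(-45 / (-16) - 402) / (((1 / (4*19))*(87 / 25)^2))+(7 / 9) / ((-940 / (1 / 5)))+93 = -42905102681 / 17787150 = -2412.14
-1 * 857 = -857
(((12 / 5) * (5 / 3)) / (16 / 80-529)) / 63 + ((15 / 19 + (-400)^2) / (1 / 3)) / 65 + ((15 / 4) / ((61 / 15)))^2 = 4522708909431997 / 612376639056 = 7385.50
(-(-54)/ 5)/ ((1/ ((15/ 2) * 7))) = 567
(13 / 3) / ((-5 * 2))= -13 / 30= -0.43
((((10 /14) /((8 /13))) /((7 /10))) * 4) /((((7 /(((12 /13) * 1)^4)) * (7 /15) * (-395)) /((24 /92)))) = -9331200 /9584669549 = -0.00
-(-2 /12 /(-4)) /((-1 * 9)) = 1 /216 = 0.00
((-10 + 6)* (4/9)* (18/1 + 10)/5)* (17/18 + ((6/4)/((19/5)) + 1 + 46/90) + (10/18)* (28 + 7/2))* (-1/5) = 40.52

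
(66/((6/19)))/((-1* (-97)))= 2.15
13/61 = 0.21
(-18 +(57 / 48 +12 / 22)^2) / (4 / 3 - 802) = 1393629 / 74404352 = 0.02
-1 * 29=-29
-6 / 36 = -1 / 6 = -0.17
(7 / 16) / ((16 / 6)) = 21 / 128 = 0.16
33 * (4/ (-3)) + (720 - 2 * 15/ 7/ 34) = 80429/ 119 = 675.87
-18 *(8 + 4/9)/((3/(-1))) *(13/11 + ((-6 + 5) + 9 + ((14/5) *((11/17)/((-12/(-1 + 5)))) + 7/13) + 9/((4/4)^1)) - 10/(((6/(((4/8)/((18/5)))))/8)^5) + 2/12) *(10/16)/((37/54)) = 121158445713091/143404570881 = 844.87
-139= -139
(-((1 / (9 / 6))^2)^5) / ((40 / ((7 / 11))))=-0.00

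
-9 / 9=-1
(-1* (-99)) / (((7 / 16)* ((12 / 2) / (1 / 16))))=33 / 14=2.36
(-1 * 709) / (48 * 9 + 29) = -709 / 461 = -1.54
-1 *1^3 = -1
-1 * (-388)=388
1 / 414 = 0.00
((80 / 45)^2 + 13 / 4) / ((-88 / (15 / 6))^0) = 2077 / 324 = 6.41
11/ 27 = 0.41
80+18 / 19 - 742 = -12560 / 19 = -661.05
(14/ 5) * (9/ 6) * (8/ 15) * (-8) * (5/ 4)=-112/ 5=-22.40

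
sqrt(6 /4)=sqrt(6) /2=1.22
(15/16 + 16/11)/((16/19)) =7999/2816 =2.84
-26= -26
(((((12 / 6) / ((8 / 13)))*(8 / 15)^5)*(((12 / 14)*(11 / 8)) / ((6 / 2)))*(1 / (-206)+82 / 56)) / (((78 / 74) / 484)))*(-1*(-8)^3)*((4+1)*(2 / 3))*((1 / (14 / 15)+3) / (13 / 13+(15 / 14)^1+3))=2753093496209408 / 54422431875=50587.48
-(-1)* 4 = 4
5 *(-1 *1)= -5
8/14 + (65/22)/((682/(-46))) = 19543/52514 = 0.37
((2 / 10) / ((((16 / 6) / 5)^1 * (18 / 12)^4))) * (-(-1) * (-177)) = -13.11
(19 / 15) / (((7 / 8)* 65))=152 / 6825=0.02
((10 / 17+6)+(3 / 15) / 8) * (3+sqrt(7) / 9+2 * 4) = 1499 * sqrt(7) / 2040+49467 / 680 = 74.69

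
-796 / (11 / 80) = -63680 / 11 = -5789.09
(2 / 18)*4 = 0.44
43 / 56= 0.77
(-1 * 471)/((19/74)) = -1834.42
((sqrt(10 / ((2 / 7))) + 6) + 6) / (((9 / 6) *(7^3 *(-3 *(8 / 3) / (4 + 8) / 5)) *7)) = -60 / 2401 - 5 *sqrt(35) / 2401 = -0.04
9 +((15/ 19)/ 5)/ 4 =687/ 76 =9.04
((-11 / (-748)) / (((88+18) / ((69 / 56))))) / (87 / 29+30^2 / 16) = 23 / 7972048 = 0.00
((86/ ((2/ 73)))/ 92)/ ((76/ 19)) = 3139/ 368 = 8.53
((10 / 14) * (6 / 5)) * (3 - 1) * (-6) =-72 / 7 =-10.29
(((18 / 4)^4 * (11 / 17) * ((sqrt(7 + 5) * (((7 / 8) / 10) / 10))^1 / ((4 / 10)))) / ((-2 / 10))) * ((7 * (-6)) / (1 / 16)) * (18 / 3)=31827411 * sqrt(3) / 136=405343.33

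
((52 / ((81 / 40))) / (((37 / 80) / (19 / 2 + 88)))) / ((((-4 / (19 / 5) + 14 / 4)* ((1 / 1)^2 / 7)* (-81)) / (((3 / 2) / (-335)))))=143852800 / 168068763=0.86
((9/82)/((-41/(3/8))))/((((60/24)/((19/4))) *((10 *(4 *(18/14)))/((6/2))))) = -0.00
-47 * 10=-470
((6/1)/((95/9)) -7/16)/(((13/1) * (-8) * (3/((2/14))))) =-199/3319680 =-0.00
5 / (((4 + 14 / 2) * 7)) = 5 / 77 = 0.06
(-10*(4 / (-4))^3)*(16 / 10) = 16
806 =806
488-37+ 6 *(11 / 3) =473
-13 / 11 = -1.18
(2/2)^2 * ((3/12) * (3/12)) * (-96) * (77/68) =-231/34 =-6.79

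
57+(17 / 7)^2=3082 / 49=62.90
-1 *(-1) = 1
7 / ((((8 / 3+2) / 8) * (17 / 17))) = 12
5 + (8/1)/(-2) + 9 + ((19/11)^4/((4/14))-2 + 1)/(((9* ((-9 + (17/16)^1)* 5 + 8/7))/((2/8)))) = 5676106220/568846773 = 9.98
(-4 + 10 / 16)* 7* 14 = -1323 / 4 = -330.75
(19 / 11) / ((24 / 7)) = 133 / 264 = 0.50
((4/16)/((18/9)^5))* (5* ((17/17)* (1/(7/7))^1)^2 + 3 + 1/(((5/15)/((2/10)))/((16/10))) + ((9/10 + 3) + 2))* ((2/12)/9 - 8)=-320233/345600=-0.93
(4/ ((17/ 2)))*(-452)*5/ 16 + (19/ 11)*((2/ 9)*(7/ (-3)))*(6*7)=-175178/ 1683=-104.09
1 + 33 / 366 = 133 / 122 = 1.09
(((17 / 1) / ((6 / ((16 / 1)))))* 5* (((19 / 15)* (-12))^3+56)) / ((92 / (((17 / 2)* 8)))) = -332909504 / 575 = -578973.05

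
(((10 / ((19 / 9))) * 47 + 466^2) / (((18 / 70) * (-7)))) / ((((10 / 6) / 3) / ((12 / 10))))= -24781164 / 95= -260854.36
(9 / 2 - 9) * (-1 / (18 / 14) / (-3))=-7 / 6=-1.17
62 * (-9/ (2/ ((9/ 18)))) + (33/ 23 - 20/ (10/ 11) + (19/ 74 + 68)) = -78129/ 851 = -91.81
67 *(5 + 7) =804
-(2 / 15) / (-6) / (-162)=-1 / 7290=-0.00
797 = 797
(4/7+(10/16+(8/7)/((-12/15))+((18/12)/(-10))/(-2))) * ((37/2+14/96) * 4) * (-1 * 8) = 1969/21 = 93.76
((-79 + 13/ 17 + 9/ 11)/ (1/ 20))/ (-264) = 72385/ 12342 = 5.86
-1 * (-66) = 66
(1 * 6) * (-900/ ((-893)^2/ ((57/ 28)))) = -0.01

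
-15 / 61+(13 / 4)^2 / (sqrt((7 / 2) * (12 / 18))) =-15 / 61+169 * sqrt(21) / 112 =6.67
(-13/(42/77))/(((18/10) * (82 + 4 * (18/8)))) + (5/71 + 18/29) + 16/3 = 4575593/778302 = 5.88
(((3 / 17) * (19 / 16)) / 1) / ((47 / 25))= 1425 / 12784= 0.11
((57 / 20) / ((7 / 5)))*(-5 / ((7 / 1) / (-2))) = 285 / 98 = 2.91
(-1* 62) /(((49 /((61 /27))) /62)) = -234484 /1323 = -177.24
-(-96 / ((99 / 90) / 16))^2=-235929600 / 121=-1949831.40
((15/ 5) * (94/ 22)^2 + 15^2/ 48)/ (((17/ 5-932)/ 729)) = -419565015/ 8988848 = -46.68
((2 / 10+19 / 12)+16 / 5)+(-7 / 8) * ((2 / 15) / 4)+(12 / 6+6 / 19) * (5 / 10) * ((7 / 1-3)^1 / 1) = 43711 / 4560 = 9.59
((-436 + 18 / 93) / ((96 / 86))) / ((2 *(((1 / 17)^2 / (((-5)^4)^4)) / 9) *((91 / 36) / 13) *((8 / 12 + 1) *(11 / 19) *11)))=-563225483551025390625 / 15004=-37538355341977165.46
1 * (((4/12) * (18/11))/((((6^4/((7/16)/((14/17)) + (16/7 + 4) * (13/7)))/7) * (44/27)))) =19137/867328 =0.02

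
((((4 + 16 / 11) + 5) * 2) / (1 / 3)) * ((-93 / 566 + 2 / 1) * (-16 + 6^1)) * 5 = -17922750 / 3113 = -5757.39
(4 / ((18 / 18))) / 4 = 1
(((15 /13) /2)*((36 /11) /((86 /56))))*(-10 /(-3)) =25200 /6149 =4.10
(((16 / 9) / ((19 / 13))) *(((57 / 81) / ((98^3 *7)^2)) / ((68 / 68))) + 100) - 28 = 47464763530264429 / 659232826809228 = 72.00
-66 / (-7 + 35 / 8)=176 / 7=25.14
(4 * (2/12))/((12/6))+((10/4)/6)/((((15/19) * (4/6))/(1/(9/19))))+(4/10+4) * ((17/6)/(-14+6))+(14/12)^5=101387/38880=2.61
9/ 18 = 1/ 2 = 0.50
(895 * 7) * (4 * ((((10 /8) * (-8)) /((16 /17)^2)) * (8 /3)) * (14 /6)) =-63370475 /36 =-1760290.97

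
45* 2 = 90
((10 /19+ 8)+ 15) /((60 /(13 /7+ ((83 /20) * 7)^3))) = 204571723463 /21280000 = 9613.33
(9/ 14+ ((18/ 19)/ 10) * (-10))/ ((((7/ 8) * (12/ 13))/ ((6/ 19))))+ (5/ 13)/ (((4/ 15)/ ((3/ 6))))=1107651/ 1839656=0.60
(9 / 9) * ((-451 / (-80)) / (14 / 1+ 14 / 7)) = 0.35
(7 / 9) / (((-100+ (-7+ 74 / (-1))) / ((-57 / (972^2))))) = 133 / 513017712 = 0.00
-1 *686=-686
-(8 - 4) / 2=-2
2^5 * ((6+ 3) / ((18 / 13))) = 208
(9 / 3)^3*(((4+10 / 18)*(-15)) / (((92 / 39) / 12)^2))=-25256205 / 529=-47743.30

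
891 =891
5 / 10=1 / 2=0.50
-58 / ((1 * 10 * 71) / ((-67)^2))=-130181 / 355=-366.71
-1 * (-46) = 46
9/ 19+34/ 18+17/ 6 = 1777/ 342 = 5.20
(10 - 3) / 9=7 / 9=0.78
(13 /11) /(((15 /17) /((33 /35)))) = 221 /175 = 1.26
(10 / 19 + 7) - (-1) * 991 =998.53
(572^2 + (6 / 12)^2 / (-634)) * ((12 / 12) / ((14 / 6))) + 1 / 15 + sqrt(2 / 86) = sqrt(43) / 43 + 5334036541 / 38040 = 140221.93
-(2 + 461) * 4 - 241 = -2093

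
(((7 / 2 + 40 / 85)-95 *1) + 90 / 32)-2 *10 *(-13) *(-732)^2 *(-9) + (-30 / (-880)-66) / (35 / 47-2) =-221335783724845 / 176528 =-1253828195.67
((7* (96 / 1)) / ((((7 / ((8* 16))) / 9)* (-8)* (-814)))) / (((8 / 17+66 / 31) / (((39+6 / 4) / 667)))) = 73763136 / 185956265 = 0.40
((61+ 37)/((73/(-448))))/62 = -21952/2263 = -9.70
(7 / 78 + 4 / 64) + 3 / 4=563 / 624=0.90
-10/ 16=-0.62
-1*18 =-18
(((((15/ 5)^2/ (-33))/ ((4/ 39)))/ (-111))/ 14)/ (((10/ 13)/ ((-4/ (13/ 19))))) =-741/ 56980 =-0.01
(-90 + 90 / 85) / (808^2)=-0.00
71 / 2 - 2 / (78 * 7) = 19381 / 546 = 35.50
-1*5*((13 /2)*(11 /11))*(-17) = 1105 /2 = 552.50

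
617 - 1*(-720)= 1337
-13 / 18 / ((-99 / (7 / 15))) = 91 / 26730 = 0.00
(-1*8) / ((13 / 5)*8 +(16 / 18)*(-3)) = -15 / 34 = -0.44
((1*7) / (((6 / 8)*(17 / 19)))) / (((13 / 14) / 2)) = 14896 / 663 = 22.47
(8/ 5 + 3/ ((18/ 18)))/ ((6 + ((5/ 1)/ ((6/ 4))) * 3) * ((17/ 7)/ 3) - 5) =483/ 835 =0.58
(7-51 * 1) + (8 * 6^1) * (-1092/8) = -6596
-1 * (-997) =997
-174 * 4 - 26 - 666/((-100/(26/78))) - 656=-68789/50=-1375.78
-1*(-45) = 45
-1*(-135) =135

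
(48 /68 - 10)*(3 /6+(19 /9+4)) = -553 /9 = -61.44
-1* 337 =-337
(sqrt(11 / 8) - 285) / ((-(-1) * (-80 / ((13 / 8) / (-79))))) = -0.07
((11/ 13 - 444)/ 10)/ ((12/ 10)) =-5761/ 156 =-36.93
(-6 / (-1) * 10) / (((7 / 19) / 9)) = 1465.71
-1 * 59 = -59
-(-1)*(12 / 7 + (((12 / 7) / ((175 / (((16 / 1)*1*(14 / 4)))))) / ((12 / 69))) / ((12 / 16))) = 148 / 25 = 5.92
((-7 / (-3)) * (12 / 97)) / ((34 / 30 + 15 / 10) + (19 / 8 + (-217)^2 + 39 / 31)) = 104160 / 16993855927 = 0.00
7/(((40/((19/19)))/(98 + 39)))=959/40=23.98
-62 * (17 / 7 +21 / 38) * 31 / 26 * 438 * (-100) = 1283799900 / 133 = 9652630.83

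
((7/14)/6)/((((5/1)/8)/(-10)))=-4/3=-1.33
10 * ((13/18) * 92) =5980/9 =664.44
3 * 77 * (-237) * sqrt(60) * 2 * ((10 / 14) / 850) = -712.72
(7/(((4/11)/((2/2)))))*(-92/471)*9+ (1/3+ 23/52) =-809831/24492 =-33.07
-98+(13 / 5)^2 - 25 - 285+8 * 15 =-7031 / 25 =-281.24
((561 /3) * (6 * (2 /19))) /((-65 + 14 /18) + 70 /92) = -929016 /499187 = -1.86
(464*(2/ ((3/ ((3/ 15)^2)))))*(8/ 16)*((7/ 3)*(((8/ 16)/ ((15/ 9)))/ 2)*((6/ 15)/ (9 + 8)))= 1624/ 31875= 0.05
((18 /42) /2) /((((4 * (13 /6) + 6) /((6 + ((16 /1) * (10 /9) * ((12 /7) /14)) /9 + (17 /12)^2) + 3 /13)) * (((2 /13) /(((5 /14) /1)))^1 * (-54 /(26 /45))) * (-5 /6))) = 30334811 /8214877440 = 0.00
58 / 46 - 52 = -1167 / 23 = -50.74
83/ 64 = 1.30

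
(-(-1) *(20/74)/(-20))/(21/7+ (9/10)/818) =-0.00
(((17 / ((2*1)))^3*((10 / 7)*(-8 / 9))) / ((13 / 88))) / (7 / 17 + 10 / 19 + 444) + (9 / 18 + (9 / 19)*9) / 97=-93201606917 / 7888213242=-11.82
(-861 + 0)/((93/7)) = -2009/31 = -64.81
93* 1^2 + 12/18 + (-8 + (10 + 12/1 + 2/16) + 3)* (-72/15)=172/15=11.47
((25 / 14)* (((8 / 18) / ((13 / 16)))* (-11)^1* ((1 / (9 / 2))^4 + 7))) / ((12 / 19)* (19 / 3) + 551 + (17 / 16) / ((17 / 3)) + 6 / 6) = -588070400 / 4347128331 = -0.14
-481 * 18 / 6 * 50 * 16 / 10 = -115440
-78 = -78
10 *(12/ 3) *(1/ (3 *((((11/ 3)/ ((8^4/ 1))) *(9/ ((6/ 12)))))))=81920/ 99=827.47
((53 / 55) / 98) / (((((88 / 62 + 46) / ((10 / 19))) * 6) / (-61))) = -100223 / 90325620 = -0.00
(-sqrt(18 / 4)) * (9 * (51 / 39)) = -459 * sqrt(2) / 26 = -24.97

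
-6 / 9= -2 / 3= -0.67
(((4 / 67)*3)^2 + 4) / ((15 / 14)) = 3.76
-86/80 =-43/40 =-1.08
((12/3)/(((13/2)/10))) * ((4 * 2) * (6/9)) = 1280/39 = 32.82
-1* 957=-957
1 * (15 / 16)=15 / 16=0.94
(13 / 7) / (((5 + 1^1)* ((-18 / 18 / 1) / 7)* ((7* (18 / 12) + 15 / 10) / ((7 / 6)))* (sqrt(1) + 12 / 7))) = -637 / 8208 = -0.08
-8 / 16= -1 / 2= -0.50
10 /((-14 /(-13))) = 65 /7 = 9.29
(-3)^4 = 81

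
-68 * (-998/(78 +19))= 67864/97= 699.63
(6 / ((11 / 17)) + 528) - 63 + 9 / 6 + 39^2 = 43929 / 22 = 1996.77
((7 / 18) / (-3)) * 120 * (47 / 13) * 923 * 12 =-1868720 / 3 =-622906.67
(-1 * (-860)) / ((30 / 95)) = 8170 / 3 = 2723.33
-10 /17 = -0.59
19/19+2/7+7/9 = 130/63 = 2.06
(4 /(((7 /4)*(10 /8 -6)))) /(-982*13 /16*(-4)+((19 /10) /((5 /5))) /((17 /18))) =-10880 /72205301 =-0.00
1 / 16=0.06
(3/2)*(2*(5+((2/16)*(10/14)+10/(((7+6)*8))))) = 11325/728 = 15.56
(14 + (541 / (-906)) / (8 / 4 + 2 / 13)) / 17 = 348119 / 431256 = 0.81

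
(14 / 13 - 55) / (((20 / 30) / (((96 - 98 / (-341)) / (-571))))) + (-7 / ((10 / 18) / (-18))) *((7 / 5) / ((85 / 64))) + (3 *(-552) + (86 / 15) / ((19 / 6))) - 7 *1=-143944755584206 / 102198936125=-1408.48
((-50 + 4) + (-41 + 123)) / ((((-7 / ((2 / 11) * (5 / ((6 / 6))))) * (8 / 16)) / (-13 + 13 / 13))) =8640 / 77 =112.21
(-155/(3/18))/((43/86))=-1860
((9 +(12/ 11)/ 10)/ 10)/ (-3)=-0.30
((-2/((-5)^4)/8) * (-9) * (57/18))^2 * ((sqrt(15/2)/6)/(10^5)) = 1083 * sqrt(30)/10000000000000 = 0.00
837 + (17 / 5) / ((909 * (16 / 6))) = 10144457 / 12120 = 837.00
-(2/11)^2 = -0.03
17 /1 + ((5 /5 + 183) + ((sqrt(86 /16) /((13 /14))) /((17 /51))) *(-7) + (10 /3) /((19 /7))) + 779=55930 /57 - 147 *sqrt(86) /26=928.80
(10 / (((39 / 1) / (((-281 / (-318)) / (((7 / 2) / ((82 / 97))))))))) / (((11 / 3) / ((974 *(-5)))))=-1122145400 / 15438423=-72.69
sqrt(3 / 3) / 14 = 1 / 14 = 0.07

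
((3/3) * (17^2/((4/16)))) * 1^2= 1156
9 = 9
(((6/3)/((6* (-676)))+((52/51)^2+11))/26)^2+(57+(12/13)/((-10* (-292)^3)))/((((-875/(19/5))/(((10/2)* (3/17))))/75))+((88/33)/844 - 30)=-1385839028428311234999768329/30019943916944667240609600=-46.16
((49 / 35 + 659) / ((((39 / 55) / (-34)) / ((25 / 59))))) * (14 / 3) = -33248600 / 531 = -62615.07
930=930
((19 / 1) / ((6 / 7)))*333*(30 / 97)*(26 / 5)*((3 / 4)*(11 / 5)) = 18999981 / 970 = 19587.61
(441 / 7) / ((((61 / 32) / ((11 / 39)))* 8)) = 1.17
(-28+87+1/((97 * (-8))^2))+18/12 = 36431649/602176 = 60.50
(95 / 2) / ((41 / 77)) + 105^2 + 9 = 912103 / 82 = 11123.21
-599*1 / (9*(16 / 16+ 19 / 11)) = -6589 / 270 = -24.40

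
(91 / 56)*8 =13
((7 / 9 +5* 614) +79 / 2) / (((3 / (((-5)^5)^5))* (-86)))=16684830188751220703125 / 4644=3592771358473561736.25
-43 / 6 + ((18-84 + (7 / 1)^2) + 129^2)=99701 / 6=16616.83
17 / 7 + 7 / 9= 202 / 63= 3.21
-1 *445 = -445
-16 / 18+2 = 1.11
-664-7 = -671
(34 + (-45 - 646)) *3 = -1971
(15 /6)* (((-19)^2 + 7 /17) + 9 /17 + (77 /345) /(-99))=904.85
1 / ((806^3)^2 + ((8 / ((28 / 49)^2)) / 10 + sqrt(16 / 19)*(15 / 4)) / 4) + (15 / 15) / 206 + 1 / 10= 164522985466218815973549859769400898962022 / 1569061805835234949610964643017167357791395 - 8000*sqrt(19) / 3046721953078126115749445908771198752993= 0.10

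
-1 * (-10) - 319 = -309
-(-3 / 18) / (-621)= -1 / 3726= -0.00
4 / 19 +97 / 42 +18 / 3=6799 / 798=8.52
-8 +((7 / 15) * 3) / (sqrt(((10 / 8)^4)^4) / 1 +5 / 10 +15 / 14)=-134999576 / 17276355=-7.81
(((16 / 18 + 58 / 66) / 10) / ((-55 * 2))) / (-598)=7 / 2604888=0.00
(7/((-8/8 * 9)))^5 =-16807/59049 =-0.28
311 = 311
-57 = -57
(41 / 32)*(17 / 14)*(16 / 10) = 697 / 280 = 2.49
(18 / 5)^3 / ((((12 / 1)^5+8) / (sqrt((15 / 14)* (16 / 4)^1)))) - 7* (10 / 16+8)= -483 / 8+729* sqrt(210) / 27216875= -60.37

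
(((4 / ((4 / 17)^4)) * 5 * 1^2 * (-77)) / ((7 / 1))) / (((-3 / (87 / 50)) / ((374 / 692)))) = 4982278213 / 221440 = 22499.45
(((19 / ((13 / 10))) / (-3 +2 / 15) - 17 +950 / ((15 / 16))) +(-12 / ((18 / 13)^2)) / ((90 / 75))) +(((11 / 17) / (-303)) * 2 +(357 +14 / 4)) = 104683490747 / 77744043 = 1346.51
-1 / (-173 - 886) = 1 / 1059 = 0.00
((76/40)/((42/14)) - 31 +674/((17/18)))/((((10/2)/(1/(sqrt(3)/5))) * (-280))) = -348473 * sqrt(3)/428400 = -1.41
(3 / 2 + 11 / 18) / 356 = 19 / 3204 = 0.01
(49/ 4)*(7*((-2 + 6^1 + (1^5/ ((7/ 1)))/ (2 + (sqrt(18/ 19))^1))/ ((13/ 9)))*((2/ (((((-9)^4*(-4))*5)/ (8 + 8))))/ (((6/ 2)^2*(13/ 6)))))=-54292/ 17864145 + 98*sqrt(38)/ 17864145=-0.00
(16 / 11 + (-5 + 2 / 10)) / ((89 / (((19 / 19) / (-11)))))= 184 / 53845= 0.00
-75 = -75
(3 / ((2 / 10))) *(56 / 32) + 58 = 337 / 4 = 84.25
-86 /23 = -3.74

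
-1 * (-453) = 453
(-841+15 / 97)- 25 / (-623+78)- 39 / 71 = -631586230 / 750683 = -841.35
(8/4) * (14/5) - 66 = -302/5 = -60.40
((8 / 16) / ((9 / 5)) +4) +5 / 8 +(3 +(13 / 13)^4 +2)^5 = 560225 / 72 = 7780.90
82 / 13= 6.31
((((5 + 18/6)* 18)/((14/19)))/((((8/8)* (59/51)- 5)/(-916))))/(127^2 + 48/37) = 591144264/204709603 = 2.89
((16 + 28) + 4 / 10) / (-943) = -222 / 4715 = -0.05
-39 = -39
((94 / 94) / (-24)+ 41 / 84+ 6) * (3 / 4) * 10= 5415 / 112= 48.35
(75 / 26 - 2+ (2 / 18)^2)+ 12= 27161 / 2106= 12.90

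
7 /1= 7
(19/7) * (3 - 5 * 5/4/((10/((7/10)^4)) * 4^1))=3602381/448000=8.04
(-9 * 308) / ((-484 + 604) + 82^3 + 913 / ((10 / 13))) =-27720 / 5526749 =-0.01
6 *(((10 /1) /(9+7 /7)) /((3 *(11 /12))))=24 /11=2.18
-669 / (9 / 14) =-1040.67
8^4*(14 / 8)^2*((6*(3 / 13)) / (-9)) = -1929.85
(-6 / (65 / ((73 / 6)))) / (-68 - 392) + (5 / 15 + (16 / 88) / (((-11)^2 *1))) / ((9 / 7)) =0.26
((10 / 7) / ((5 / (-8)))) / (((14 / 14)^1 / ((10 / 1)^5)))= -1600000 / 7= -228571.43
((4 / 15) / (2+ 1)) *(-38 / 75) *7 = -1064 / 3375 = -0.32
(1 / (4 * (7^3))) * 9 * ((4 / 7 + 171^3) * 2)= 315013329 / 4802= 65600.44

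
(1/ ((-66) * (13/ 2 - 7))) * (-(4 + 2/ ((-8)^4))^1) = -2731/ 22528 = -0.12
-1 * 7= -7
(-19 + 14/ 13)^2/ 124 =54289/ 20956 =2.59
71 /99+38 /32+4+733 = 1170425 /1584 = 738.90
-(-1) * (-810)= -810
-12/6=-2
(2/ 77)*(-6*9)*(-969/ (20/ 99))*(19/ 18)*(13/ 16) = 6462261/ 1120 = 5769.88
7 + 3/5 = 38/5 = 7.60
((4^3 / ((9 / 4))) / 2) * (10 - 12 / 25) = 135.40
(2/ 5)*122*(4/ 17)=976/ 85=11.48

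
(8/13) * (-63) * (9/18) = -252/13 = -19.38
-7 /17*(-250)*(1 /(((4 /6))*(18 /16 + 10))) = 21000 /1513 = 13.88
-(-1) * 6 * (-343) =-2058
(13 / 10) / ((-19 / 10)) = -13 / 19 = -0.68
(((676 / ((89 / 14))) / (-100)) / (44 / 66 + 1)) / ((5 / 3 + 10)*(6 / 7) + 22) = -3549 / 178000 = -0.02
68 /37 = 1.84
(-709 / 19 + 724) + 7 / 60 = 782953 / 1140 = 686.80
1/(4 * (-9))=-1/36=-0.03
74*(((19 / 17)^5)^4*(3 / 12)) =1390829017929200453154157237 / 8128462813295145044803202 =171.11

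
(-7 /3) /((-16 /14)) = 49 /24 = 2.04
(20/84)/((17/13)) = 65/357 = 0.18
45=45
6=6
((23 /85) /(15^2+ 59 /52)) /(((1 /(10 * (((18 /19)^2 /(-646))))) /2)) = -775008 /23309289509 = -0.00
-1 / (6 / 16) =-8 / 3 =-2.67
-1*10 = -10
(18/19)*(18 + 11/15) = 1686/95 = 17.75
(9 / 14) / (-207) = -1 / 322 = -0.00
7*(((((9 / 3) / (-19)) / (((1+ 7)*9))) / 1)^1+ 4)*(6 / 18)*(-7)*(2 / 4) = -89327 / 2736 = -32.65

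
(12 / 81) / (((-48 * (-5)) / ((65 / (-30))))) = -13 / 9720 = -0.00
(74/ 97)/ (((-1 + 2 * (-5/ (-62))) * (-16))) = 1147/ 20176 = 0.06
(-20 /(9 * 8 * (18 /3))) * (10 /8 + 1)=-5 /48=-0.10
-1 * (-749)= 749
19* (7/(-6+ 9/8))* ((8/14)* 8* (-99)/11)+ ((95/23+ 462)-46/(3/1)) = 1411213/897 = 1573.26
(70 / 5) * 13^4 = 399854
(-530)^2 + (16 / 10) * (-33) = 1404236 / 5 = 280847.20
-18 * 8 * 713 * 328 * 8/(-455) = 269411328/455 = 592112.81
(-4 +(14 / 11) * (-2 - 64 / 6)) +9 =-367 / 33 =-11.12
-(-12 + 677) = -665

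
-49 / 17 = -2.88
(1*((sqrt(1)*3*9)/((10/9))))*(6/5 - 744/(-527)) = 26973/425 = 63.47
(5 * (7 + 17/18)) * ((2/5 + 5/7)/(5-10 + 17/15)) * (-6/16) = 27885/6496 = 4.29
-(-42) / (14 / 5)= 15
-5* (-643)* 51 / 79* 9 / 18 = 163965 / 158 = 1037.75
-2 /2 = -1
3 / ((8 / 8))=3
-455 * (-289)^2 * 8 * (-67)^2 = -1364729799160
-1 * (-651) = 651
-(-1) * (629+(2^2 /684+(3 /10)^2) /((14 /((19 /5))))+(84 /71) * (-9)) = 2766005369 /4473000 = 618.38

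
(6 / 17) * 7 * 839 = 35238 / 17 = 2072.82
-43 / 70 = -0.61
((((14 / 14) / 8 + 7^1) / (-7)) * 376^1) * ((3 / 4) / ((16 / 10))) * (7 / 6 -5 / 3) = 40185 / 448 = 89.70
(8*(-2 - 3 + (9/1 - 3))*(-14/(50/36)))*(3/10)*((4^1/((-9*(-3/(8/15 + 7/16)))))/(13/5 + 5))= -3262/7125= -0.46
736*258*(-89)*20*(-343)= 115934219520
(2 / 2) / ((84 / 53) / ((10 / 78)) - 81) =-0.01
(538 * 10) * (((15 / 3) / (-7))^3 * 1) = -672500 / 343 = -1960.64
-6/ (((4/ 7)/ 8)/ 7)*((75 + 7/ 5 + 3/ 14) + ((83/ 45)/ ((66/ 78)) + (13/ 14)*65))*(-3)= 13500452/ 55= 245462.76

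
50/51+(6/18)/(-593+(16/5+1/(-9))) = 1326535/1353846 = 0.98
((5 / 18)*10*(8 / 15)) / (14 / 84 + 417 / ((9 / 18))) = 16 / 9009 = 0.00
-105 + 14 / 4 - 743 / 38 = -121.05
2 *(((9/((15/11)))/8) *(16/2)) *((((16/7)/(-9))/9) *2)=-704/945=-0.74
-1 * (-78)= 78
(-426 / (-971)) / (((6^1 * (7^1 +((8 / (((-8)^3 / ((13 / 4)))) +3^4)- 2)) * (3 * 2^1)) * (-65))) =-9088 / 4166158035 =-0.00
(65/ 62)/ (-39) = -5/ 186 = -0.03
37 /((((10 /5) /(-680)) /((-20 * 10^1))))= 2516000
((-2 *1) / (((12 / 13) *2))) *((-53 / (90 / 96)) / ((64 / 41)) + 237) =-217.52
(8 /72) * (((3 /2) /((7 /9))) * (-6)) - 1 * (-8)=47 /7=6.71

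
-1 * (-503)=503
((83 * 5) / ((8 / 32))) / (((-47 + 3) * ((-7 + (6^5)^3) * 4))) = -415 / 20688139321036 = -0.00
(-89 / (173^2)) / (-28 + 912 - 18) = -89 / 25918514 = -0.00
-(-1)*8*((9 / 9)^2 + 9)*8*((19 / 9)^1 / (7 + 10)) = 12160 / 153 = 79.48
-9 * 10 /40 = -9 /4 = -2.25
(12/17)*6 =4.24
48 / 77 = 0.62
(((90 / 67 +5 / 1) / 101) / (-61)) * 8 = -3400 / 412787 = -0.01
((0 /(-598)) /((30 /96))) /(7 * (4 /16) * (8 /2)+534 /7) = 0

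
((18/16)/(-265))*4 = -9/530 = -0.02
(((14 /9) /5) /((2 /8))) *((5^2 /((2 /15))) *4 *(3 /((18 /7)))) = 9800 /9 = 1088.89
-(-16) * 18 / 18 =16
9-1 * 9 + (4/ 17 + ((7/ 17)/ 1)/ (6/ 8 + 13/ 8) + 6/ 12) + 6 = 4463/ 646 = 6.91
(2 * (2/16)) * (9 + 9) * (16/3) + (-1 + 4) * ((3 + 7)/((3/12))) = 144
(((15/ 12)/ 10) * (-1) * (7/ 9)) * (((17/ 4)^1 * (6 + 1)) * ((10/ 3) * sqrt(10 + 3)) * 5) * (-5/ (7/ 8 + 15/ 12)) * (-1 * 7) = -42875 * sqrt(13)/ 54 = -2862.74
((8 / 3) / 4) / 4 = 1 / 6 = 0.17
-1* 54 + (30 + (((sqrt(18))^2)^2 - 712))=-412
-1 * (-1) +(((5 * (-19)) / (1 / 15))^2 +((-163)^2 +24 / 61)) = 125488919 / 61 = 2057195.39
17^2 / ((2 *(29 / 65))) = 18785 / 58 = 323.88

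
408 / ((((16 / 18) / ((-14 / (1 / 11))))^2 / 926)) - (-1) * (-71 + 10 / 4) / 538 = 12201968729275 / 1076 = 11340119636.87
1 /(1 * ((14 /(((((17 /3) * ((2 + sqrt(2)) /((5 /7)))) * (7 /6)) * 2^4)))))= 476 * sqrt(2) /45 + 952 /45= 36.11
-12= -12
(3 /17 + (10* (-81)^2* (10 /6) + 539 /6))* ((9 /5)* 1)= 196992.02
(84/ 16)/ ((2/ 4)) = 21/ 2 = 10.50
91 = 91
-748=-748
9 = 9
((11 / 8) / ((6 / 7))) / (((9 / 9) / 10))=385 / 24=16.04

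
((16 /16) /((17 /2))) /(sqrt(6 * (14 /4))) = 2 * sqrt(21) /357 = 0.03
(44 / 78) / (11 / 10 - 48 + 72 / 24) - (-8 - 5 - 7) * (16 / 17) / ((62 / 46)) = 125894620 / 9022767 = 13.95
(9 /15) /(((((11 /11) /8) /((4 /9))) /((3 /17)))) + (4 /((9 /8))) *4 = 11168 /765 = 14.60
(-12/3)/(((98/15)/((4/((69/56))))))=-320/161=-1.99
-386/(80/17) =-3281/40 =-82.02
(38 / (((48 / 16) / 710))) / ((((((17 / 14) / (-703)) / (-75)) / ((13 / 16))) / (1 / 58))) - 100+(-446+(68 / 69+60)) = 744267856673 / 136068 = 5469822.86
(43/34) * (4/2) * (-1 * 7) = -301/17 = -17.71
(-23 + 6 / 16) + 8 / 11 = -21.90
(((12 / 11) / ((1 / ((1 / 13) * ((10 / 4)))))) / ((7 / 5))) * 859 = 128850 / 1001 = 128.72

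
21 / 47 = 0.45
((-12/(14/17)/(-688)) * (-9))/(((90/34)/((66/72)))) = -3179/48160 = -0.07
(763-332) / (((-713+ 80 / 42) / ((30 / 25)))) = -54306 / 74665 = -0.73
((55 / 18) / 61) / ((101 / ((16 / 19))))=440 / 1053531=0.00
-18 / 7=-2.57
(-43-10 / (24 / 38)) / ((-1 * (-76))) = -353 / 456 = -0.77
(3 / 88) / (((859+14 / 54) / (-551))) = -1539 / 70400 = -0.02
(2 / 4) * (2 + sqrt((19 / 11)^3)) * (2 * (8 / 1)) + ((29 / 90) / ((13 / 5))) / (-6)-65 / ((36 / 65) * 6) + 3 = -1631 / 2808 + 152 * sqrt(209) / 121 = 17.58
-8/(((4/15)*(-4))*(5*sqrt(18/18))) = 3/2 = 1.50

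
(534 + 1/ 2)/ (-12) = -1069/ 24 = -44.54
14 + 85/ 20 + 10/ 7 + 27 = 1307/ 28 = 46.68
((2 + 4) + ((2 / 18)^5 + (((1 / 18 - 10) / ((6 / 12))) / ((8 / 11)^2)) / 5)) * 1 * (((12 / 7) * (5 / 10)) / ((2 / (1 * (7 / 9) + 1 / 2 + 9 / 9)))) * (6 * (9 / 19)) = -61996961 / 14696640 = -4.22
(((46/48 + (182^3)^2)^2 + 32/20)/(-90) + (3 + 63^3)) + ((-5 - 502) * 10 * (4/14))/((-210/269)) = -186399706250487017006801867053637/12700800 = -14676217738291053871157870.00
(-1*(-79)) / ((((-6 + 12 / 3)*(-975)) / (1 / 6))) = 79 / 11700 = 0.01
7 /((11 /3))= 21 /11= 1.91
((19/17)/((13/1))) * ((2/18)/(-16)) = -19/31824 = -0.00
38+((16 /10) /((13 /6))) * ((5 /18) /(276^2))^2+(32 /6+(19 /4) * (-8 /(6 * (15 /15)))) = 37.00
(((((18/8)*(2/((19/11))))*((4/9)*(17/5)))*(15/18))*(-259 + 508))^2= 240901441/361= 667317.01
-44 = -44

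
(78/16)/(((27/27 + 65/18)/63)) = 22113/332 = 66.61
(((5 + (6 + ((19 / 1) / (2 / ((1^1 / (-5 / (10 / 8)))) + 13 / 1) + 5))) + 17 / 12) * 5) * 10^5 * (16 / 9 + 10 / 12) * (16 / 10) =1196620000 / 27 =44319259.26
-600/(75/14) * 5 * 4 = -2240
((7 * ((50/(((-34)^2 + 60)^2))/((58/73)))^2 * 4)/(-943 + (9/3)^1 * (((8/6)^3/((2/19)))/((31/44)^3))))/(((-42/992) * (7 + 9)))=1845541278375/18483838343725906395136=0.00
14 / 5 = 2.80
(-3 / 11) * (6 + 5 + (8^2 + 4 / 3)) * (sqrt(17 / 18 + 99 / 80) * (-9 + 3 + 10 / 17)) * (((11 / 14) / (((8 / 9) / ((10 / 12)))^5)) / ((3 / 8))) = 88880625 * sqrt(7855) / 31195136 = 252.52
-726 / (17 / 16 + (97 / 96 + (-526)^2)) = -6336 / 2414645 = -0.00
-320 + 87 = -233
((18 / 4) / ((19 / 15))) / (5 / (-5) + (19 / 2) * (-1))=-45 / 133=-0.34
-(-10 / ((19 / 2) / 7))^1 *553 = 77420 / 19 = 4074.74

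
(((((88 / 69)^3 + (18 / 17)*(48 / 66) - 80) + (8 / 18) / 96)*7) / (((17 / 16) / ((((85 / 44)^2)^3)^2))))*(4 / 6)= -130631237719814398399114501953125 / 142703077332654538409115648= -915405.89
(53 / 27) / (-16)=-53 / 432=-0.12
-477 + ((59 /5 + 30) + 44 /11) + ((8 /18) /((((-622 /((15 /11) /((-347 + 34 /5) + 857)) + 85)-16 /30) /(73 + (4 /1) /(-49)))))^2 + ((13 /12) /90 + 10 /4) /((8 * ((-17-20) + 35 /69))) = -260570443602266041288822727 /604279322929122977082240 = -431.21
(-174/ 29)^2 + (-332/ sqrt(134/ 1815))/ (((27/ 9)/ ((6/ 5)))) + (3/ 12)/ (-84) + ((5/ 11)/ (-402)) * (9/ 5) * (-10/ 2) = 8916535/ 247632 - 3652 * sqrt(2010)/ 335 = -452.74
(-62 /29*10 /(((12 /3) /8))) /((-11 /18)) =22320 /319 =69.97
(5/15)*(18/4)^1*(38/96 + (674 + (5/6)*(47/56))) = 14177/14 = 1012.64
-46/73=-0.63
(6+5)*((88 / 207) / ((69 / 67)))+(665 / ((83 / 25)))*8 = 1905022048 / 1185489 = 1606.95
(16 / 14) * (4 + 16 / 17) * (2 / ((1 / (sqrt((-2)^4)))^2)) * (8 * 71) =102640.94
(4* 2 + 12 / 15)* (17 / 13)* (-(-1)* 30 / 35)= 4488 / 455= 9.86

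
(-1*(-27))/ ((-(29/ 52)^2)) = -73008/ 841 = -86.81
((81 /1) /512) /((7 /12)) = 243 /896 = 0.27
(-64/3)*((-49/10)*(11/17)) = 17248/255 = 67.64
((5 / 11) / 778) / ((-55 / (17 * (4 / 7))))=-34 / 329483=-0.00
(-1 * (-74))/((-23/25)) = -1850/23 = -80.43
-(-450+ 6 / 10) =449.40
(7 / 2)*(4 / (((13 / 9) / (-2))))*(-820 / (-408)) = -8610 / 221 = -38.96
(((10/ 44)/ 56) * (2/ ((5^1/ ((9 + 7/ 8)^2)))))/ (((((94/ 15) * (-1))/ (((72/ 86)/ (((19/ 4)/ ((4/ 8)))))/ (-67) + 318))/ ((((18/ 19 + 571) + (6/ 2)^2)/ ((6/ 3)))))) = -4496742540506025/ 1927121090048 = -2333.40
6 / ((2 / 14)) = 42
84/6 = 14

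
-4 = -4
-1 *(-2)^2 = -4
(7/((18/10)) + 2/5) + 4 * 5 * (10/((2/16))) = 72193/45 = 1604.29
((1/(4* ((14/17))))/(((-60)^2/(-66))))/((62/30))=-187/69440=-0.00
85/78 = 1.09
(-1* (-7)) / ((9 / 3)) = 7 / 3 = 2.33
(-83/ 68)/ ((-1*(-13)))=-83/ 884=-0.09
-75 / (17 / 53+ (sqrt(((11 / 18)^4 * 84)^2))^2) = -12167873136 / 22319639261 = -0.55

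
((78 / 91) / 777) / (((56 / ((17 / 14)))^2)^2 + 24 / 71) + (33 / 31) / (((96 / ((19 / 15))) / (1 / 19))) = 13373752235055241 / 18091033418941092960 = 0.00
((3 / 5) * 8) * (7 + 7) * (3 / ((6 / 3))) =504 / 5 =100.80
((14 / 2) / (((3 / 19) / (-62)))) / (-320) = 4123 / 480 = 8.59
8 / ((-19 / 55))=-440 / 19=-23.16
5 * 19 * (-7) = -665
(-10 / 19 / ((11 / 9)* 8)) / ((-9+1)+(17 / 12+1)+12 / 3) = 135 / 3971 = 0.03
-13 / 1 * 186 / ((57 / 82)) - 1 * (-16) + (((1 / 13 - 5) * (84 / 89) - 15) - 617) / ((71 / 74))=-4126.07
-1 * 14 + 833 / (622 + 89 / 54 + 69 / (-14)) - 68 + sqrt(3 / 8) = -9431479 / 116938 + sqrt(6) / 4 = -80.04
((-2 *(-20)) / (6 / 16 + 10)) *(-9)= -2880 / 83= -34.70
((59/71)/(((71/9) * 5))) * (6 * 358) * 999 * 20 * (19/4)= 21649500828/5041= 4294683.76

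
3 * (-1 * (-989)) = 2967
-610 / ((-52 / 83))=25315 / 26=973.65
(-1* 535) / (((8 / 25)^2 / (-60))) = 5015625 / 16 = 313476.56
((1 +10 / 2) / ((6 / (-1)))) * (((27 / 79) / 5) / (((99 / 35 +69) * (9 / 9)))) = -63 / 66202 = -0.00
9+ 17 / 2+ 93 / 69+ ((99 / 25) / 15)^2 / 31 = 420003219 / 22281250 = 18.85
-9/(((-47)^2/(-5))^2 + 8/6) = -675/14639143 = -0.00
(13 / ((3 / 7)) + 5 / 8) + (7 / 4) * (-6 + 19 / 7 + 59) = 3083 / 24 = 128.46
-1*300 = -300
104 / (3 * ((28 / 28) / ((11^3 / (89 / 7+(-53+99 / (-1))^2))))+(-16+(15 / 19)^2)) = 43724681 / 15441143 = 2.83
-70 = -70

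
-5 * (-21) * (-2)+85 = -125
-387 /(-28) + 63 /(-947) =364725 /26516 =13.75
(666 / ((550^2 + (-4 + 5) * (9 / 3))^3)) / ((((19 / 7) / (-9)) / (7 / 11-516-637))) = 531859608 / 5785426015588263143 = 0.00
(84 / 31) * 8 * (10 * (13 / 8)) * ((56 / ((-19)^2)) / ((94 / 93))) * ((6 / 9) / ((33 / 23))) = 25.12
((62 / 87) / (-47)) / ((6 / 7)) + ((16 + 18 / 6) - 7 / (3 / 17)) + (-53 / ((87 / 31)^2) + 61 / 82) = -86441921 / 3241214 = -26.67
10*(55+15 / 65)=7180 / 13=552.31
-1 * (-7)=7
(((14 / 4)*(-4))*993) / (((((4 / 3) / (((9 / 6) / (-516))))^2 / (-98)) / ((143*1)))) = 926.07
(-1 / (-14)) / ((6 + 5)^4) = 0.00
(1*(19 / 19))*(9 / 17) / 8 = 9 / 136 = 0.07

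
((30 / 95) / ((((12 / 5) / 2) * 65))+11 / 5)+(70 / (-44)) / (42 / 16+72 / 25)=28643642 / 14957085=1.92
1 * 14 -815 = -801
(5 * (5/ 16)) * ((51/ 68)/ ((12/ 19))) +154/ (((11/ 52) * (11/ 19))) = 1259.31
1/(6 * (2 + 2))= 1/24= 0.04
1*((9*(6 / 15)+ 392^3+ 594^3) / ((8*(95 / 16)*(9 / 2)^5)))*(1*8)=690741441536 / 28048275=24626.88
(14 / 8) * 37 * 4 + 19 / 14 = 3645 / 14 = 260.36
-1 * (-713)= 713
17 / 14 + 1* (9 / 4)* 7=475 / 28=16.96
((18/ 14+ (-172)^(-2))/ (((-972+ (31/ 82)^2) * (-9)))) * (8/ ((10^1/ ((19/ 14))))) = 8504173957/ 53285078247030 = 0.00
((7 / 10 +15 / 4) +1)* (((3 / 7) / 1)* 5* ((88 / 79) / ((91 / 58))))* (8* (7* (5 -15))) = -33380160 / 7189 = -4643.23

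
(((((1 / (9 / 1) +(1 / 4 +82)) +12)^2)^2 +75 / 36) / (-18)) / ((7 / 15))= -9438281.14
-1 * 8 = -8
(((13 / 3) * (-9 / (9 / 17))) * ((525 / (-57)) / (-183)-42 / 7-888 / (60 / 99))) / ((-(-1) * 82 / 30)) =39649.28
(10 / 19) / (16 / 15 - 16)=-75 / 2128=-0.04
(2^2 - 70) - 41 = -107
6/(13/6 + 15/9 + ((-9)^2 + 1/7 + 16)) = 252/4241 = 0.06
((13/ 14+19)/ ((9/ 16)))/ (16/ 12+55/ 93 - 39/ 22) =507408/ 2177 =233.08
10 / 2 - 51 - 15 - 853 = -914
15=15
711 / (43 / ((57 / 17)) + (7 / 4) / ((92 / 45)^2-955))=312124526388 / 5629093789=55.45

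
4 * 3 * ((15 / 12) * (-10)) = -150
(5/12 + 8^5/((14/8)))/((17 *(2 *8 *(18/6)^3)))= 1572899/616896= 2.55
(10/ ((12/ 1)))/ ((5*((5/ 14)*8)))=7/ 120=0.06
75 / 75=1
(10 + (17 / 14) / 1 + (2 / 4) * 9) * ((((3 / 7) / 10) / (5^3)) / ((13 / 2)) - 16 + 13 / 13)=-235.71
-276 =-276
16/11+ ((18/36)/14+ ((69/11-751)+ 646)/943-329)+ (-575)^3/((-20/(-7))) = -9662869856511/145222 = -66538608.86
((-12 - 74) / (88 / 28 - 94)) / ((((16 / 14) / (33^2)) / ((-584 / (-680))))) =55833393 / 72080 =774.60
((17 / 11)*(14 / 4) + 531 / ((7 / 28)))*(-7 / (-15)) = 327929 / 330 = 993.72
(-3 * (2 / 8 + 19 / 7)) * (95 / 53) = -23655 / 1484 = -15.94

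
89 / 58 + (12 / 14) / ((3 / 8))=1551 / 406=3.82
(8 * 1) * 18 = 144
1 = 1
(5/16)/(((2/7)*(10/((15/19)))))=105/1216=0.09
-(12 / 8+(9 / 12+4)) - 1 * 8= -57 / 4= -14.25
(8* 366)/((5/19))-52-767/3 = 162281/15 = 10818.73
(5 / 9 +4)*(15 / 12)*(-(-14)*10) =7175 / 9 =797.22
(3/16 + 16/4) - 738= -11741/16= -733.81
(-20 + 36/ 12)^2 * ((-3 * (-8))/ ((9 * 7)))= 2312/ 21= 110.10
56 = 56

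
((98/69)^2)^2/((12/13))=299769652/68001363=4.41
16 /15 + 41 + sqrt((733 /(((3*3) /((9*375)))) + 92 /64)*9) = 631 /15 + 3*sqrt(4398023) /4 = 1614.93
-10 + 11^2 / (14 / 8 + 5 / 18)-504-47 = -501.33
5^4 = 625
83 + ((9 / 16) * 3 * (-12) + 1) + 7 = 283 / 4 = 70.75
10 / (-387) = -10 / 387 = -0.03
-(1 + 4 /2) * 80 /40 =-6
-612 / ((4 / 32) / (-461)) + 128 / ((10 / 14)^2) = 56432672 / 25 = 2257306.88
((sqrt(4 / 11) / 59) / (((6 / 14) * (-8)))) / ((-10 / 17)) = 119 * sqrt(11) / 77880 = 0.01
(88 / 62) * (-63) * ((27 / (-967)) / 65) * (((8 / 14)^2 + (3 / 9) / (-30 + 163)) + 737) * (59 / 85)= 86606796672 / 4405569805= 19.66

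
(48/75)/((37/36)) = 576/925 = 0.62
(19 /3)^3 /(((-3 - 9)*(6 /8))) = -6859 /243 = -28.23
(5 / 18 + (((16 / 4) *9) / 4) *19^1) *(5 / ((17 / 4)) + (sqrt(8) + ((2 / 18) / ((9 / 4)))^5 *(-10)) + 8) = 3083 *sqrt(2) / 9 + 838480723701754 / 533478013353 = 2056.17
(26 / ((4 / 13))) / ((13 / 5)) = 65 / 2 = 32.50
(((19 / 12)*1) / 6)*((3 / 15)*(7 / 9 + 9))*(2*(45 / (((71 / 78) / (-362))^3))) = -1045546354250112 / 357911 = -2921246774.34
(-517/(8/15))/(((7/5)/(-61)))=2365275/56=42237.05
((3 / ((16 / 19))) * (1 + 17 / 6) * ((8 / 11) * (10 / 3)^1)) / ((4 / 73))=159505 / 264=604.19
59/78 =0.76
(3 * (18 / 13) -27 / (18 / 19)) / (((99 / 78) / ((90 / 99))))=-2110 / 121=-17.44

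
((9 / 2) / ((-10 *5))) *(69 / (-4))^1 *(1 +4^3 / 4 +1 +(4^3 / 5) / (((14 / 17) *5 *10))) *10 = 4974831 / 17500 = 284.28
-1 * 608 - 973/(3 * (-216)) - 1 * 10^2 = -706.50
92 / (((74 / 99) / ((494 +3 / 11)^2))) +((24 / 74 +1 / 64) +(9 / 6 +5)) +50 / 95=30069395.98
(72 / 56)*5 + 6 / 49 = 321 / 49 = 6.55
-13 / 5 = -2.60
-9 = -9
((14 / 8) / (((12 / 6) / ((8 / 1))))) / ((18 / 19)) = 133 / 18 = 7.39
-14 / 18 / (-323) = 0.00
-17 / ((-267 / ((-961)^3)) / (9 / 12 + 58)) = -3545577205595 / 1068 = -3319828844.19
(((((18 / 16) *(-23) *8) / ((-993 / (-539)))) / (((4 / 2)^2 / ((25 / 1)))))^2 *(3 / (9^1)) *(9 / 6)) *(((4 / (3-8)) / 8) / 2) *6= -518688930375 / 7011904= -73972.62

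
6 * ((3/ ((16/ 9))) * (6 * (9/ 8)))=2187/ 32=68.34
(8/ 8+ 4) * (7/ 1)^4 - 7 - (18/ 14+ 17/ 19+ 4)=1594912/ 133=11991.82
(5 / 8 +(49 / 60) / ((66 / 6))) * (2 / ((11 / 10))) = 923 / 726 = 1.27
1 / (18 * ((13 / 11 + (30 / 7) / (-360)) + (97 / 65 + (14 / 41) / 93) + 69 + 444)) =0.00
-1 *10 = -10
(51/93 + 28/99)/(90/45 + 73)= 2551/230175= 0.01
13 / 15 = 0.87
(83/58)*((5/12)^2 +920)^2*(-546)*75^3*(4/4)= -2072068190059765625/7424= -279104012669688.26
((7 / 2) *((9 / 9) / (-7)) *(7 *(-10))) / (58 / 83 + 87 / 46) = 133630 / 9889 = 13.51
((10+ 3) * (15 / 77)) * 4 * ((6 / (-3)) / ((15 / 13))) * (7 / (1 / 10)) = -13520 / 11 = -1229.09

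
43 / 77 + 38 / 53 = 5205 / 4081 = 1.28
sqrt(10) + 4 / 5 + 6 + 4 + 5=sqrt(10) + 79 / 5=18.96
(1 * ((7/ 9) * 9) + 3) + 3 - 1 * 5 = 8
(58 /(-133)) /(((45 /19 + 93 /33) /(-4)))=0.34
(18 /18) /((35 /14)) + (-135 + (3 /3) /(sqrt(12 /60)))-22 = -783 /5 + sqrt(5) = -154.36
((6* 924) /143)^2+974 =418622 /169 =2477.05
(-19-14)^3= -35937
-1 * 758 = -758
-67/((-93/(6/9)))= 134/279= 0.48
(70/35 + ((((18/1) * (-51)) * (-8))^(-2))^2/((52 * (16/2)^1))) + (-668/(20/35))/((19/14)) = -19758637570420698513389/22992045188510121984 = -859.37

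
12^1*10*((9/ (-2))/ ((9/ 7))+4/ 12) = -380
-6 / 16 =-3 / 8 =-0.38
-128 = -128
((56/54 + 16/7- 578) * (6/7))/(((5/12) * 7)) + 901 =3766733/5145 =732.12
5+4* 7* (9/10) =151/5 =30.20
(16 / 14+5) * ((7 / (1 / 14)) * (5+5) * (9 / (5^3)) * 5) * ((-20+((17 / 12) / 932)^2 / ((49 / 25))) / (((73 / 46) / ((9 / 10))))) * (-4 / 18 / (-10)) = -24246365865359 / 44386686400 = -546.25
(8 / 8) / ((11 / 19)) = 19 / 11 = 1.73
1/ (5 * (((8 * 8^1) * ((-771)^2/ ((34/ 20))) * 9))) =17/ 17119900800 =0.00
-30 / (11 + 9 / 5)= -75 / 32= -2.34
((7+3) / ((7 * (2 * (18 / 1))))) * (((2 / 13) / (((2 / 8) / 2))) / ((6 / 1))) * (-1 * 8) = -160 / 2457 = -0.07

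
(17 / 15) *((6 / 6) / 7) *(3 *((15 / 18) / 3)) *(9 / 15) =17 / 210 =0.08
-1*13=-13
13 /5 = 2.60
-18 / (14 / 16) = -144 / 7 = -20.57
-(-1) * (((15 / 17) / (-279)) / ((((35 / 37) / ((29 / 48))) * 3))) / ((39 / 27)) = -1073 / 2301936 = -0.00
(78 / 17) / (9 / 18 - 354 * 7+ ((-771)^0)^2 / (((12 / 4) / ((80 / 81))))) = -37908 / 20466385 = -0.00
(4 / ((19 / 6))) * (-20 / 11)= -480 / 209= -2.30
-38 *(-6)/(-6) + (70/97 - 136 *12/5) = -176384/485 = -363.68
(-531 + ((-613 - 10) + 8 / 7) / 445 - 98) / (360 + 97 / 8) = -15709504 / 9273355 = -1.69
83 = 83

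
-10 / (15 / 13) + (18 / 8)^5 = 150523 / 3072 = 49.00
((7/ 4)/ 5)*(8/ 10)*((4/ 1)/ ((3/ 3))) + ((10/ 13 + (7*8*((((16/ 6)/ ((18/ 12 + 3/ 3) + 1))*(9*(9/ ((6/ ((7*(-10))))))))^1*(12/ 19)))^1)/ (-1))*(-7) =-1100695834/ 6175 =-178250.34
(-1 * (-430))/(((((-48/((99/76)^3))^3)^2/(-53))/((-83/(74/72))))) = 9744081455223100177784085463223392463985/555234308864888204858503318084818015617024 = 0.02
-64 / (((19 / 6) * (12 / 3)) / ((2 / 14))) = -96 / 133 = -0.72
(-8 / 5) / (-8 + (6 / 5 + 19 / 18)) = 144 / 517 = 0.28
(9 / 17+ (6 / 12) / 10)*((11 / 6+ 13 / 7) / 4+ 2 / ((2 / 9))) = 328399 / 57120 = 5.75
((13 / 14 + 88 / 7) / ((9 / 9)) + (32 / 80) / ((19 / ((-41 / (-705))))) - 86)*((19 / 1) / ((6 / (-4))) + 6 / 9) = 19422422 / 22325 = 869.99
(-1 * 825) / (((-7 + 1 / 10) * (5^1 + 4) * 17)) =2750 / 3519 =0.78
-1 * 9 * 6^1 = -54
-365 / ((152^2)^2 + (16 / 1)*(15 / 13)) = -4745 / 6939332848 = -0.00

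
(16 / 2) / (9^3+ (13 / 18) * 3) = 48 / 4387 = 0.01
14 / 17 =0.82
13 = 13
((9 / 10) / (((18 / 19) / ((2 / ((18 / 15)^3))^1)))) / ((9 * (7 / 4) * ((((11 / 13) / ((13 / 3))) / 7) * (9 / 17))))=1364675 / 288684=4.73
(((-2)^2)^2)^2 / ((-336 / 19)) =-14.48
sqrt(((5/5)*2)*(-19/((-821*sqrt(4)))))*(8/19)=8*sqrt(15599)/15599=0.06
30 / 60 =1 / 2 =0.50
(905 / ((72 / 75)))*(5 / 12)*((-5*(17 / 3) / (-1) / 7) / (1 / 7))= 9615625 / 864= 11129.20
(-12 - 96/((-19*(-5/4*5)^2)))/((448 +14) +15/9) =-422892/16518125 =-0.03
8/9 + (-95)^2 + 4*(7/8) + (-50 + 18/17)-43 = 2734859/306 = 8937.45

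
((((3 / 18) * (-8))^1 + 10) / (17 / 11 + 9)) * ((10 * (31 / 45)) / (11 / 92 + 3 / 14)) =2854852 / 168345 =16.96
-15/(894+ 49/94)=-282/16817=-0.02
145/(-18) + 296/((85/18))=83579/1530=54.63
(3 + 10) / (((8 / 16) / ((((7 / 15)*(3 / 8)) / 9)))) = 91 / 180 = 0.51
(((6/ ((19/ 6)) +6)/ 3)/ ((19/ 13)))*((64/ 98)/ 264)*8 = 20800/ 583737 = 0.04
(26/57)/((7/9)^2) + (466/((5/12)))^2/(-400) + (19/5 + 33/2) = -3614598623/1163750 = -3105.99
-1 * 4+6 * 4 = 20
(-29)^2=841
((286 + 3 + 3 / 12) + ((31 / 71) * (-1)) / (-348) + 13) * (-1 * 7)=-13069042 / 6177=-2115.76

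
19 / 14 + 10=159 / 14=11.36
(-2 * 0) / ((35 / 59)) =0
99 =99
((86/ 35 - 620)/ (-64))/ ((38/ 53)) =572771/ 42560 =13.46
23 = 23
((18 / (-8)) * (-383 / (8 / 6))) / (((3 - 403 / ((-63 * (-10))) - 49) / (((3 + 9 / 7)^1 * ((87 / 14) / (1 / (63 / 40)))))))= -581.28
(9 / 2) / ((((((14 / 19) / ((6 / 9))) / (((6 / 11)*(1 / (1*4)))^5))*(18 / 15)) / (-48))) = -69255 / 9018856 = -0.01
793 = 793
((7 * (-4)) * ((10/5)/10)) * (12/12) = -5.60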